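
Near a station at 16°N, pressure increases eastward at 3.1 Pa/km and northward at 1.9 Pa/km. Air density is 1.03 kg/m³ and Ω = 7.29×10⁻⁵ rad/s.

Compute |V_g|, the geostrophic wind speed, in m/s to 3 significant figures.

Coriolis parameter at 16°N:
f = 2Ω sin φ = 2 × 7.29×10⁻⁵ × sin 16° = 4.02×10⁻⁵ s⁻¹
Component geostrophic relations (x east, y north):
u_g = −(1/(fρ)) ∂P/∂y,  v_g = (1/(fρ)) ∂P/∂x
u_g = −(1.9×10⁻³)/(4.02×10⁻⁵ × 1.03) = −45.9 m/s;  v_g = (3.1×10⁻³)/(4.02×10⁻⁵ × 1.03) = 74.9 m/s
|V_g| = √(u_g² + v_g²) = 87.8 m/s

87.8 m/s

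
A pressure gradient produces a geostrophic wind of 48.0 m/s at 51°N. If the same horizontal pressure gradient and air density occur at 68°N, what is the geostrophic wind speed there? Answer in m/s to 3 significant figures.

40.2 m/s

With the same pressure gradient and density, V_g ∝ 1/f ∝ 1/sin φ.
V₂ = V₁ · sin φ₁ / sin φ₂ = 48.0 × sin 51° / sin 68°
V₂ = 48.0 × 0.7771/0.9272 = 40.2 m/s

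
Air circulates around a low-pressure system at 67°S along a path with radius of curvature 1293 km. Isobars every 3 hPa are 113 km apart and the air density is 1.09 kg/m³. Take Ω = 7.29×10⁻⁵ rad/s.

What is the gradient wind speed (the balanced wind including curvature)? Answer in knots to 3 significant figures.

32.2 knots

Coriolis parameter at 67°S:
f = 2Ω sin φ = 2 × 7.29×10⁻⁵ × sin 67° = 1.34×10⁻⁴ s⁻¹
Pressure gradient: |∂P/∂n| = 300 Pa / 113000 m = 2.65×10⁻³ Pa/m
Geostrophic speed: V_g = |∂P/∂n|/(fρ) = 2.65×10⁻³/(1.34×10⁻⁴ × 1.09) = 18.1 m/s
Around a low, centrifugal force acts outward with Coriolis, so pressure-gradient force balances both:
(1/ρ)|∂P/∂n| = fV + V²/R  →  V² + fR·V − fR·V_g = 0
With fR = 1.34×10⁻⁴ × 1293×10³ m = 174 m/s:
V = [−fR + √((fR)² + 4 fR V_g)]/2 = [−174 + √(174² + 4×174×18.1)]/2 = 16.6 m/s
Subgeostrophic (V < V_g = 18.1 m/s), as expected around a low.
Converting: 16.6 m/s × 1.944 = 32.2 knots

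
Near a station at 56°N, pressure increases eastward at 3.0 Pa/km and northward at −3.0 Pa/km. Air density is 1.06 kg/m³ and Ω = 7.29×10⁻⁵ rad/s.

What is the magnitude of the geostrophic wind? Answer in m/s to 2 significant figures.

33 m/s

Coriolis parameter at 56°N:
f = 2Ω sin φ = 2 × 7.29×10⁻⁵ × sin 56° = 1.21×10⁻⁴ s⁻¹
Component geostrophic relations (x east, y north):
u_g = −(1/(fρ)) ∂P/∂y,  v_g = (1/(fρ)) ∂P/∂x
u_g = −(−3.0×10⁻³)/(1.21×10⁻⁴ × 1.06) = 23.4 m/s;  v_g = (3.0×10⁻³)/(1.21×10⁻⁴ × 1.06) = 23.4 m/s
|V_g| = √(u_g² + v_g²) = 33.1 m/s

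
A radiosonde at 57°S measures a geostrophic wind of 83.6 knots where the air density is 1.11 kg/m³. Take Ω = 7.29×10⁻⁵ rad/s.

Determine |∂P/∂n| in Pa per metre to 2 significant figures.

5.8×10⁻³ Pa/m

Coriolis parameter at 57°S:
f = 2Ω sin φ = 2 × 7.29×10⁻⁵ × sin 57° = 1.22×10⁻⁴ s⁻¹
Wind speed in SI: 83.6 knots = 43.0 m/s
Geostrophic balance rearranged: |∂P/∂n| = f ρ V_g
|∂P/∂n| = 1.22×10⁻⁴ × 1.11 × 43.0 = 5.84×10⁻³ Pa/m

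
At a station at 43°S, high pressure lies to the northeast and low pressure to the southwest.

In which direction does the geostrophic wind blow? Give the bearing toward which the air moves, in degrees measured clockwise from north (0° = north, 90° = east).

135°

The pressure-gradient force points toward the southwest (bearing 225°).
Geostrophic balance: in the Southern Hemisphere the Coriolis force deflects motion to the left, so the geostrophic wind blows 90° to the left of the pressure-gradient force (low pressure on the right).
Rotating 225° by 90° counterclockwise gives 135° — the wind blows toward the southeast.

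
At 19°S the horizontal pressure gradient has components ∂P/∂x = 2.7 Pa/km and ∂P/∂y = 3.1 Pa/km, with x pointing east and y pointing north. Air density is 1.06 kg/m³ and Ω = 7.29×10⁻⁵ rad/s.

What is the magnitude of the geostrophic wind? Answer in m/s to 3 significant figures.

81.7 m/s

Coriolis parameter at 19°S:
f = 2Ω sin φ = 2 × 7.29×10⁻⁵ × sin 19° = 4.75×10⁻⁵ s⁻¹
In the Southern Hemisphere f is negative: f = −4.75×10⁻⁵ s⁻¹.
Component geostrophic relations (x east, y north):
u_g = −(1/(fρ)) ∂P/∂y,  v_g = (1/(fρ)) ∂P/∂x
u_g = −(3.1×10⁻³)/(−4.75×10⁻⁵ × 1.06) = 61.6 m/s;  v_g = (2.7×10⁻³)/(−4.75×10⁻⁵ × 1.06) = −53.7 m/s
|V_g| = √(u_g² + v_g²) = 81.7 m/s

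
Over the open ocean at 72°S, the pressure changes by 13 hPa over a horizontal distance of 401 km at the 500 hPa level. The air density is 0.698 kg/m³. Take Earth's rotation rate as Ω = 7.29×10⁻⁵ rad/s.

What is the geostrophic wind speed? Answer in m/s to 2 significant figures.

Coriolis parameter at 72°S:
f = 2Ω sin φ = 2 × 7.29×10⁻⁵ × sin 72° = 1.39×10⁻⁴ s⁻¹
Pressure gradient: |∂P/∂n| = 1300 Pa / 401000 m = 3.24×10⁻³ Pa/m
Geostrophic balance (pressure-gradient force = Coriolis force):
V_g = (1/(fρ)) |∂P/∂n| = 3.24×10⁻³ / (1.39×10⁻⁴ × 0.698) = 33.5 m/s

33 m/s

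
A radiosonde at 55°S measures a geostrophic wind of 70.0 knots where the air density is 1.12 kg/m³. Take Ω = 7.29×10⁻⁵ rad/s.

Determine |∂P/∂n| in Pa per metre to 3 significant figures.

4.82×10⁻³ Pa/m

Coriolis parameter at 55°S:
f = 2Ω sin φ = 2 × 7.29×10⁻⁵ × sin 55° = 1.19×10⁻⁴ s⁻¹
Wind speed in SI: 70.0 knots = 36.0 m/s
Geostrophic balance rearranged: |∂P/∂n| = f ρ V_g
|∂P/∂n| = 1.19×10⁻⁴ × 1.12 × 36.0 = 4.82×10⁻³ Pa/m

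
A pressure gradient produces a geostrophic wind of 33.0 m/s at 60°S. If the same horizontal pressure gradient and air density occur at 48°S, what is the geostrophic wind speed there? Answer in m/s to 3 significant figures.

With the same pressure gradient and density, V_g ∝ 1/f ∝ 1/sin φ.
V₂ = V₁ · sin φ₁ / sin φ₂ = 33.0 × sin 60° / sin 48°
V₂ = 33.0 × 0.8660/0.7431 = 38.5 m/s

38.5 m/s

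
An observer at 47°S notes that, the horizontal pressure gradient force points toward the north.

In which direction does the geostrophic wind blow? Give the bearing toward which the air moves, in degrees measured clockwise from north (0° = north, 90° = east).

The pressure-gradient force points toward the north (bearing 000°).
Geostrophic balance: in the Southern Hemisphere the Coriolis force deflects motion to the left, so the geostrophic wind blows 90° to the left of the pressure-gradient force (low pressure on the right).
Rotating 000° by 90° counterclockwise gives 270° — the wind blows toward the west.

270°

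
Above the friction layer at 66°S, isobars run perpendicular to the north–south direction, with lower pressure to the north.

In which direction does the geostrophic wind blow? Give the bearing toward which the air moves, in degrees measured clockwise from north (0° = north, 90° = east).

The pressure-gradient force points toward the north (bearing 000°).
Geostrophic balance: in the Southern Hemisphere the Coriolis force deflects motion to the left, so the geostrophic wind blows 90° to the left of the pressure-gradient force (low pressure on the right).
Rotating 000° by 90° counterclockwise gives 270° — the wind blows toward the west.

270°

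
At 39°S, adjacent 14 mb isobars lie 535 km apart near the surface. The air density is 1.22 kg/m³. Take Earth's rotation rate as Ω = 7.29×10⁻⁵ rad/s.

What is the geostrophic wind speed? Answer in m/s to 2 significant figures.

Coriolis parameter at 39°S:
f = 2Ω sin φ = 2 × 7.29×10⁻⁵ × sin 39° = 9.18×10⁻⁵ s⁻¹
Pressure gradient: |∂P/∂n| = 1400 Pa / 535000 m = 2.62×10⁻³ Pa/m
Geostrophic balance (pressure-gradient force = Coriolis force):
V_g = (1/(fρ)) |∂P/∂n| = 2.62×10⁻³ / (9.18×10⁻⁵ × 1.22) = 23.4 m/s

23 m/s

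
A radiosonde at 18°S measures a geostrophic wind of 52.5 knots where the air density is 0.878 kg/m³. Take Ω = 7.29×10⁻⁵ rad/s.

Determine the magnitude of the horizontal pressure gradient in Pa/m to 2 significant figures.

1.1×10⁻³ Pa/m

Coriolis parameter at 18°S:
f = 2Ω sin φ = 2 × 7.29×10⁻⁵ × sin 18° = 4.51×10⁻⁵ s⁻¹
Wind speed in SI: 52.5 knots = 27.0 m/s
Geostrophic balance rearranged: |∂P/∂n| = f ρ V_g
|∂P/∂n| = 4.51×10⁻⁵ × 0.878 × 27.0 = 1.07×10⁻³ Pa/m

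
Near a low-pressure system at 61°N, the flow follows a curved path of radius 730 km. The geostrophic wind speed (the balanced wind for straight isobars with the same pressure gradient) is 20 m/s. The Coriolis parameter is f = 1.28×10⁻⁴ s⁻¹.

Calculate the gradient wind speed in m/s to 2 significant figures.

17 m/s

Around a low, centrifugal force acts outward with Coriolis, so pressure-gradient force balances both:
(1/ρ)|∂P/∂n| = fV + V²/R  →  V² + fR·V − fR·V_g = 0
With fR = 1.28×10⁻⁴ × 730×10³ m = 93.4 m/s:
V = [−fR + √((fR)² + 4 fR V_g)]/2 = [−93.4 + √(93.4² + 4×93.4×20)]/2 = 16.9 m/s
Subgeostrophic (V < V_g = 20 m/s), as expected around a low.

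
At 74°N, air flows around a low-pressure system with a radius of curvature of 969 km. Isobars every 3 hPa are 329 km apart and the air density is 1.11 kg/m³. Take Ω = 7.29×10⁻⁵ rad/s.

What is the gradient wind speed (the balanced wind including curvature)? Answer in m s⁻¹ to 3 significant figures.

Coriolis parameter at 74°N:
f = 2Ω sin φ = 2 × 7.29×10⁻⁵ × sin 74° = 1.40×10⁻⁴ s⁻¹
Pressure gradient: |∂P/∂n| = 300 Pa / 329000 m = 9.12×10⁻⁴ Pa/m
Geostrophic speed: V_g = |∂P/∂n|/(fρ) = 9.12×10⁻⁴/(1.40×10⁻⁴ × 1.11) = 5.86 m/s
Around a low, centrifugal force acts outward with Coriolis, so pressure-gradient force balances both:
(1/ρ)|∂P/∂n| = fV + V²/R  →  V² + fR·V − fR·V_g = 0
With fR = 1.40×10⁻⁴ × 969×10³ m = 136 m/s:
V = [−fR + √((fR)² + 4 fR V_g)]/2 = [−136 + √(136² + 4×136×5.86)]/2 = 5.63 m/s
Subgeostrophic (V < V_g = 5.86 m/s), as expected around a low.

5.63 m s⁻¹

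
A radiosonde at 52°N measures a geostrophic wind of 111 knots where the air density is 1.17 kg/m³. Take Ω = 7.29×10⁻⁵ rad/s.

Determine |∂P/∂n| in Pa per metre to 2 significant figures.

Coriolis parameter at 52°N:
f = 2Ω sin φ = 2 × 7.29×10⁻⁵ × sin 52° = 1.15×10⁻⁴ s⁻¹
Wind speed in SI: 111 knots = 57.1 m/s
Geostrophic balance rearranged: |∂P/∂n| = f ρ V_g
|∂P/∂n| = 1.15×10⁻⁴ × 1.17 × 57.1 = 7.68×10⁻³ Pa/m

7.7×10⁻³ Pa/m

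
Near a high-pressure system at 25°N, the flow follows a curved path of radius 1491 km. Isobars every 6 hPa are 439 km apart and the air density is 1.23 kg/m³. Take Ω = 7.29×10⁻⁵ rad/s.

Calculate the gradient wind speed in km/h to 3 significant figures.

Coriolis parameter at 25°N:
f = 2Ω sin φ = 2 × 7.29×10⁻⁵ × sin 25° = 6.16×10⁻⁵ s⁻¹
Pressure gradient: |∂P/∂n| = 600 Pa / 439000 m = 1.37×10⁻³ Pa/m
Geostrophic speed: V_g = |∂P/∂n|/(fρ) = 1.37×10⁻³/(6.16×10⁻⁵ × 1.23) = 18.0 m/s
Around a high, pressure-gradient force acts outward with centrifugal, so Coriolis balances both:
fV = (1/ρ)|∂P/∂n| + V²/R  →  V² − fR·V + fR·V_g = 0
With fR = 6.16×10⁻⁵ × 1491×10³ m = 91.9 m/s:
V = [fR − √((fR)² − 4 fR V_g)]/2 = [91.9 − √(91.9² − 4×91.9×18)]/2 = 24.6 m/s
Supergeostrophic (V > V_g = 18 m/s), as expected around a high.
Converting: 24.6 m/s × 3.6 = 88.7 km/h

88.7 km/h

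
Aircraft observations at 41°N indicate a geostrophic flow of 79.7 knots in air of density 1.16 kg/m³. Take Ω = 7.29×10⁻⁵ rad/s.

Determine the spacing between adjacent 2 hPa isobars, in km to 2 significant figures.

Coriolis parameter at 41°N:
f = 2Ω sin φ = 2 × 7.29×10⁻⁵ × sin 41° = 9.57×10⁻⁵ s⁻¹
Wind speed in SI: 79.7 knots = 41.0 m/s
Geostrophic balance rearranged: |∂P/∂n| = f ρ V_g
|∂P/∂n| = 9.57×10⁻⁵ × 1.16 × 41.0 = 4.55×10⁻³ Pa/m
Isobar spacing: Δn = ΔP/|∂P/∂n| = 200 Pa / 4.55×10⁻³ Pa/m = 43962 m ≈ 44 km

44 km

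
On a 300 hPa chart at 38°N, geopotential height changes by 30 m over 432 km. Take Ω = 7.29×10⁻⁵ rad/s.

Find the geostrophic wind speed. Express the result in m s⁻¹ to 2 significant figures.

7.6 m s⁻¹

Coriolis parameter at 38°N:
f = 2Ω sin φ = 2 × 7.29×10⁻⁵ × sin 38° = 8.98×10⁻⁵ s⁻¹
Height gradient: |∂Z/∂n| = 30 m / 432000 m = 6.94×10⁻⁵
On a pressure surface, geostrophic balance gives V_g = (g/f)|∂Z/∂n|:
V_g = 9.81 × 6.94×10⁻⁵ / 8.98×10⁻⁵ = 7.59 m/s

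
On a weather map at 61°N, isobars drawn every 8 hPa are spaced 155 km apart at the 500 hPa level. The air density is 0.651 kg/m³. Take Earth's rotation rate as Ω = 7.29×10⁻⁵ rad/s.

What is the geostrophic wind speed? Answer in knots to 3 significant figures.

Coriolis parameter at 61°N:
f = 2Ω sin φ = 2 × 7.29×10⁻⁵ × sin 61° = 1.28×10⁻⁴ s⁻¹
Pressure gradient: |∂P/∂n| = 800 Pa / 155000 m = 5.16×10⁻³ Pa/m
Geostrophic balance (pressure-gradient force = Coriolis force):
V_g = (1/(fρ)) |∂P/∂n| = 5.16×10⁻³ / (1.28×10⁻⁴ × 0.651) = 62.2 m/s
Converting: 62.2 m/s × 1.944 = 121 knots

121 knots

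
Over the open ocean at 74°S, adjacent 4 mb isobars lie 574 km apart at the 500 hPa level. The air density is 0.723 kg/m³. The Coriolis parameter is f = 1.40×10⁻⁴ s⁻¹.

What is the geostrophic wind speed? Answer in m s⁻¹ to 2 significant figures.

6.9 m s⁻¹

Pressure gradient: |∂P/∂n| = 400 Pa / 574000 m = 6.97×10⁻⁴ Pa/m
Geostrophic balance (pressure-gradient force = Coriolis force):
V_g = (1/(fρ)) |∂P/∂n| = 6.97×10⁻⁴ / (1.40×10⁻⁴ × 0.723) = 6.88 m/s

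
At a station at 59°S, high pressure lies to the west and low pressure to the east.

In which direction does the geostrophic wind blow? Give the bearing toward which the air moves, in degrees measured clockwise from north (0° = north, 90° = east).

000°

The pressure-gradient force points toward the east (bearing 090°).
Geostrophic balance: in the Southern Hemisphere the Coriolis force deflects motion to the left, so the geostrophic wind blows 90° to the left of the pressure-gradient force (low pressure on the right).
Rotating 090° by 90° counterclockwise gives 000° — the wind blows toward the north.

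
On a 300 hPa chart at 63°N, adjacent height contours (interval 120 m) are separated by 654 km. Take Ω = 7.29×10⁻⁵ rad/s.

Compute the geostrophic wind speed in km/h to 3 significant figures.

49.9 km/h

Coriolis parameter at 63°N:
f = 2Ω sin φ = 2 × 7.29×10⁻⁵ × sin 63° = 1.30×10⁻⁴ s⁻¹
Height gradient: |∂Z/∂n| = 120 m / 654000 m = 1.83×10⁻⁴
On a pressure surface, geostrophic balance gives V_g = (g/f)|∂Z/∂n|:
V_g = 9.81 × 1.83×10⁻⁴ / 1.30×10⁻⁴ = 13.9 m/s
Converting: 13.9 m/s × 3.6 = 49.9 km/h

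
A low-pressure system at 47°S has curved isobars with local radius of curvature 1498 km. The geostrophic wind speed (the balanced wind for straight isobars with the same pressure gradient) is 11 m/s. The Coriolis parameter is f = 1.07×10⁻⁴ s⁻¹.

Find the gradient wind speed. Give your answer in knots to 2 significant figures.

20 knots

Around a low, centrifugal force acts outward with Coriolis, so pressure-gradient force balances both:
(1/ρ)|∂P/∂n| = fV + V²/R  →  V² + fR·V − fR·V_g = 0
With fR = 1.07×10⁻⁴ × 1498×10³ m = 160 m/s:
V = [−fR + √((fR)² + 4 fR V_g)]/2 = [−160 + √(160² + 4×160×11)]/2 = 10.3 m/s
Subgeostrophic (V < V_g = 11 m/s), as expected around a low.
Converting: 10.3 m/s × 1.944 = 20 knots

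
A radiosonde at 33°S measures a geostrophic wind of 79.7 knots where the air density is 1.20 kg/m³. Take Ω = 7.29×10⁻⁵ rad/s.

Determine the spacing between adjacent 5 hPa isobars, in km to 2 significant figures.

130 km

Coriolis parameter at 33°S:
f = 2Ω sin φ = 2 × 7.29×10⁻⁵ × sin 33° = 7.94×10⁻⁵ s⁻¹
Wind speed in SI: 79.7 knots = 41.0 m/s
Geostrophic balance rearranged: |∂P/∂n| = f ρ V_g
|∂P/∂n| = 7.94×10⁻⁵ × 1.20 × 41.0 = 3.91×10⁻³ Pa/m
Isobar spacing: Δn = ΔP/|∂P/∂n| = 500 Pa / 3.91×10⁻³ Pa/m = 127975 m ≈ 130 km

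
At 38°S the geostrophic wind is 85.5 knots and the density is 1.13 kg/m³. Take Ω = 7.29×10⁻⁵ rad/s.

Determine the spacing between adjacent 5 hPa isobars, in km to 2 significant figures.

Coriolis parameter at 38°S:
f = 2Ω sin φ = 2 × 7.29×10⁻⁵ × sin 38° = 8.98×10⁻⁵ s⁻¹
Wind speed in SI: 85.5 knots = 44.0 m/s
Geostrophic balance rearranged: |∂P/∂n| = f ρ V_g
|∂P/∂n| = 8.98×10⁻⁵ × 1.13 × 44.0 = 4.46×10⁻³ Pa/m
Isobar spacing: Δn = ΔP/|∂P/∂n| = 500 Pa / 4.46×10⁻³ Pa/m = 112070 m ≈ 110 km

110 km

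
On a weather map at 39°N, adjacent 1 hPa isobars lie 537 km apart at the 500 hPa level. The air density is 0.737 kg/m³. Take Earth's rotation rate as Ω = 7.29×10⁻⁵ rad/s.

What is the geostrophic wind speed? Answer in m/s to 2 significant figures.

2.8 m/s

Coriolis parameter at 39°N:
f = 2Ω sin φ = 2 × 7.29×10⁻⁵ × sin 39° = 9.18×10⁻⁵ s⁻¹
Pressure gradient: |∂P/∂n| = 100 Pa / 537000 m = 1.86×10⁻⁴ Pa/m
Geostrophic balance (pressure-gradient force = Coriolis force):
V_g = (1/(fρ)) |∂P/∂n| = 1.86×10⁻⁴ / (9.18×10⁻⁵ × 0.737) = 2.75 m/s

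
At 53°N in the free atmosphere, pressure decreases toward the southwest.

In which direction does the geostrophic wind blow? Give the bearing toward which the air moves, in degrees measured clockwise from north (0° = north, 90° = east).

The pressure-gradient force points toward the southwest (bearing 225°).
Geostrophic balance: in the Northern Hemisphere the Coriolis force deflects motion to the right, so the geostrophic wind blows 90° to the right of the pressure-gradient force (low pressure on the left).
Rotating 225° by 90° clockwise gives 315° — the wind blows toward the northwest.

315°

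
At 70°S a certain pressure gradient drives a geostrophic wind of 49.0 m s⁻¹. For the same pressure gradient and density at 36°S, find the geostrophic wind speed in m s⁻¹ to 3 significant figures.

78.3 m s⁻¹

With the same pressure gradient and density, V_g ∝ 1/f ∝ 1/sin φ.
V₂ = V₁ · sin φ₁ / sin φ₂ = 49.0 × sin 70° / sin 36°
V₂ = 49.0 × 0.9397/0.5878 = 78.3 m s⁻¹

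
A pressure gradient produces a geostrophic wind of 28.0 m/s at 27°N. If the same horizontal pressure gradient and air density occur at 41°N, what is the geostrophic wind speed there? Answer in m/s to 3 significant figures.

19.4 m/s

With the same pressure gradient and density, V_g ∝ 1/f ∝ 1/sin φ.
V₂ = V₁ · sin φ₁ / sin φ₂ = 28.0 × sin 27° / sin 41°
V₂ = 28.0 × 0.4540/0.6561 = 19.4 m/s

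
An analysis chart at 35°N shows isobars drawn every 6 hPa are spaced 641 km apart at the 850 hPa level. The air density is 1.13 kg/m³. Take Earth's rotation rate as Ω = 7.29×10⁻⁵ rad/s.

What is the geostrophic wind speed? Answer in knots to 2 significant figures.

19 knots

Coriolis parameter at 35°N:
f = 2Ω sin φ = 2 × 7.29×10⁻⁵ × sin 35° = 8.36×10⁻⁵ s⁻¹
Pressure gradient: |∂P/∂n| = 600 Pa / 641000 m = 9.36×10⁻⁴ Pa/m
Geostrophic balance (pressure-gradient force = Coriolis force):
V_g = (1/(fρ)) |∂P/∂n| = 9.36×10⁻⁴ / (8.36×10⁻⁵ × 1.13) = 9.91 m/s
Converting: 9.91 m/s × 1.944 = 19 knots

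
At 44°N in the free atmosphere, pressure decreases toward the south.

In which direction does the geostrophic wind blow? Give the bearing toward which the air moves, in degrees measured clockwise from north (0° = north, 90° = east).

The pressure-gradient force points toward the south (bearing 180°).
Geostrophic balance: in the Northern Hemisphere the Coriolis force deflects motion to the right, so the geostrophic wind blows 90° to the right of the pressure-gradient force (low pressure on the left).
Rotating 180° by 90° clockwise gives 270° — the wind blows toward the west.

270°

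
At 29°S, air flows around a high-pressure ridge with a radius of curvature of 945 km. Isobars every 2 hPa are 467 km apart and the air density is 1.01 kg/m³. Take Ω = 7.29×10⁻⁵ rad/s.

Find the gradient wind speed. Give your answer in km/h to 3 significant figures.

Coriolis parameter at 29°S:
f = 2Ω sin φ = 2 × 7.29×10⁻⁵ × sin 29° = 7.07×10⁻⁵ s⁻¹
Pressure gradient: |∂P/∂n| = 200 Pa / 467000 m = 4.28×10⁻⁴ Pa/m
Geostrophic speed: V_g = |∂P/∂n|/(fρ) = 4.28×10⁻⁴/(7.07×10⁻⁵ × 1.01) = 6.00 m/s
Around a high, pressure-gradient force acts outward with centrifugal, so Coriolis balances both:
fV = (1/ρ)|∂P/∂n| + V²/R  →  V² − fR·V + fR·V_g = 0
With fR = 7.07×10⁻⁵ × 945×10³ m = 66.8 m/s:
V = [fR − √((fR)² − 4 fR V_g)]/2 = [66.8 − √(66.8² − 4×66.8×6)]/2 = 6.66 m/s
Supergeostrophic (V > V_g = 6 m/s), as expected around a high.
Converting: 6.66 m/s × 3.6 = 24.0 km/h

24.0 km/h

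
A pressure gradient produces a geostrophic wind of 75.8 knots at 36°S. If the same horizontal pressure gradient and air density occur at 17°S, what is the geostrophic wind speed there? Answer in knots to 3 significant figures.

With the same pressure gradient and density, V_g ∝ 1/f ∝ 1/sin φ.
V₂ = V₁ · sin φ₁ / sin φ₂ = 75.8 × sin 36° / sin 17°
V₂ = 75.8 × 0.5878/0.2924 = 152 knots

152 knots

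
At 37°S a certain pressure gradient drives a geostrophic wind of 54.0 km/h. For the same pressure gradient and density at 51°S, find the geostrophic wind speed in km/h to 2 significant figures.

With the same pressure gradient and density, V_g ∝ 1/f ∝ 1/sin φ.
V₂ = V₁ · sin φ₁ / sin φ₂ = 54.0 × sin 37° / sin 51°
V₂ = 54.0 × 0.6018/0.7771 = 42 km/h

42 km/h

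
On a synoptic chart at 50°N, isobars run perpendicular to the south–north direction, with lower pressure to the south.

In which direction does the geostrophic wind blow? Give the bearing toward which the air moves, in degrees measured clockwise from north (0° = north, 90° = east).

270°

The pressure-gradient force points toward the south (bearing 180°).
Geostrophic balance: in the Northern Hemisphere the Coriolis force deflects motion to the right, so the geostrophic wind blows 90° to the right of the pressure-gradient force (low pressure on the left).
Rotating 180° by 90° clockwise gives 270° — the wind blows toward the west.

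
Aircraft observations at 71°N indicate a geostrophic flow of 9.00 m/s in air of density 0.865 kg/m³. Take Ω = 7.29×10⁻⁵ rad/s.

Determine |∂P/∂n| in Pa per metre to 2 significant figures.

Coriolis parameter at 71°N:
f = 2Ω sin φ = 2 × 7.29×10⁻⁵ × sin 71° = 1.38×10⁻⁴ s⁻¹
Geostrophic balance rearranged: |∂P/∂n| = f ρ V_g
|∂P/∂n| = 1.38×10⁻⁴ × 0.865 × 9.00 = 1.07×10⁻³ Pa/m

1.1×10⁻³ Pa/m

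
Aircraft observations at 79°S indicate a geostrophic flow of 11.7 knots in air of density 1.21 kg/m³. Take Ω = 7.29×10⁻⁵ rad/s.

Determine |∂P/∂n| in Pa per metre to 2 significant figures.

1.0×10⁻³ Pa/m

Coriolis parameter at 79°S:
f = 2Ω sin φ = 2 × 7.29×10⁻⁵ × sin 79° = 1.43×10⁻⁴ s⁻¹
Wind speed in SI: 11.7 knots = 6.02 m/s
Geostrophic balance rearranged: |∂P/∂n| = f ρ V_g
|∂P/∂n| = 1.43×10⁻⁴ × 1.21 × 6.02 = 1.04×10⁻³ Pa/m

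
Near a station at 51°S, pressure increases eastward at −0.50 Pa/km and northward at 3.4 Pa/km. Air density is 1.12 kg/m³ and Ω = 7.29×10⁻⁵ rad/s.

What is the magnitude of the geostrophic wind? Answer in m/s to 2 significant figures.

Coriolis parameter at 51°S:
f = 2Ω sin φ = 2 × 7.29×10⁻⁵ × sin 51° = 1.13×10⁻⁴ s⁻¹
In the Southern Hemisphere f is negative: f = −1.13×10⁻⁴ s⁻¹.
Component geostrophic relations (x east, y north):
u_g = −(1/(fρ)) ∂P/∂y,  v_g = (1/(fρ)) ∂P/∂x
u_g = −(3.4×10⁻³)/(−1.13×10⁻⁴ × 1.12) = 26.8 m/s;  v_g = (−0.50×10⁻³)/(−1.13×10⁻⁴ × 1.12) = 3.94 m/s
|V_g| = √(u_g² + v_g²) = 27.1 m/s

27 m/s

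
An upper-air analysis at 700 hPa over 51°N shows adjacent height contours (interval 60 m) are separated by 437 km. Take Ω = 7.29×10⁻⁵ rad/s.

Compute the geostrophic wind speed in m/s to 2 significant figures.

12 m/s

Coriolis parameter at 51°N:
f = 2Ω sin φ = 2 × 7.29×10⁻⁵ × sin 51° = 1.13×10⁻⁴ s⁻¹
Height gradient: |∂Z/∂n| = 60 m / 437000 m = 1.37×10⁻⁴
On a pressure surface, geostrophic balance gives V_g = (g/f)|∂Z/∂n|:
V_g = 9.81 × 1.37×10⁻⁴ / 1.13×10⁻⁴ = 11.9 m/s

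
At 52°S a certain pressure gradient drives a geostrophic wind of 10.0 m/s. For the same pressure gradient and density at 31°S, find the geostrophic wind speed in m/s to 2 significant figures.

With the same pressure gradient and density, V_g ∝ 1/f ∝ 1/sin φ.
V₂ = V₁ · sin φ₁ / sin φ₂ = 10.0 × sin 52° / sin 31°
V₂ = 10.0 × 0.7880/0.5150 = 15 m/s

15 m/s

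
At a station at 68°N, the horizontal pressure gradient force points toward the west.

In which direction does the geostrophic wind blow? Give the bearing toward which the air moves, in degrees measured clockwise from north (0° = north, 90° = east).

000°

The pressure-gradient force points toward the west (bearing 270°).
Geostrophic balance: in the Northern Hemisphere the Coriolis force deflects motion to the right, so the geostrophic wind blows 90° to the right of the pressure-gradient force (low pressure on the left).
Rotating 270° by 90° clockwise gives 000° — the wind blows toward the north.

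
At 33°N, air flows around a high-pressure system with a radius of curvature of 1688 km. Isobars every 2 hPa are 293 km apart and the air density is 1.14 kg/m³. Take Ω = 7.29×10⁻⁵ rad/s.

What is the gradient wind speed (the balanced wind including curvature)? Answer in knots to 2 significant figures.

Coriolis parameter at 33°N:
f = 2Ω sin φ = 2 × 7.29×10⁻⁵ × sin 33° = 7.94×10⁻⁵ s⁻¹
Pressure gradient: |∂P/∂n| = 200 Pa / 293000 m = 6.83×10⁻⁴ Pa/m
Geostrophic speed: V_g = |∂P/∂n|/(fρ) = 6.83×10⁻⁴/(7.94×10⁻⁵ × 1.14) = 7.54 m/s
Around a high, pressure-gradient force acts outward with centrifugal, so Coriolis balances both:
fV = (1/ρ)|∂P/∂n| + V²/R  →  V² − fR·V + fR·V_g = 0
With fR = 7.94×10⁻⁵ × 1688×10³ m = 134 m/s:
V = [fR − √((fR)² − 4 fR V_g)]/2 = [134 − √(134² − 4×134×7.54)]/2 = 8.02 m/s
Supergeostrophic (V > V_g = 7.54 m/s), as expected around a high.
Converting: 8.02 m/s × 1.944 = 16 knots

16 knots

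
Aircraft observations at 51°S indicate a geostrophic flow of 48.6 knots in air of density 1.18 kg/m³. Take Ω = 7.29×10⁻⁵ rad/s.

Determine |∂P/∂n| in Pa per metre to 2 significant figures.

Coriolis parameter at 51°S:
f = 2Ω sin φ = 2 × 7.29×10⁻⁵ × sin 51° = 1.13×10⁻⁴ s⁻¹
Wind speed in SI: 48.6 knots = 25.0 m/s
Geostrophic balance rearranged: |∂P/∂n| = f ρ V_g
|∂P/∂n| = 1.13×10⁻⁴ × 1.18 × 25.0 = 3.34×10⁻³ Pa/m

3.3×10⁻³ Pa/m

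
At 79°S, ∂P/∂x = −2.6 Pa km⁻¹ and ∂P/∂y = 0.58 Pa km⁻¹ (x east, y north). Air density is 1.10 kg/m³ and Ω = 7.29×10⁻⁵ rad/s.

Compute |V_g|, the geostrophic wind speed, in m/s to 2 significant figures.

Coriolis parameter at 79°S:
f = 2Ω sin φ = 2 × 7.29×10⁻⁵ × sin 79° = 1.43×10⁻⁴ s⁻¹
In the Southern Hemisphere f is negative: f = −1.43×10⁻⁴ s⁻¹.
Component geostrophic relations (x east, y north):
u_g = −(1/(fρ)) ∂P/∂y,  v_g = (1/(fρ)) ∂P/∂x
u_g = −(0.58×10⁻³)/(−1.43×10⁻⁴ × 1.10) = 3.68 m/s;  v_g = (−2.6×10⁻³)/(−1.43×10⁻⁴ × 1.10) = 16.5 m/s
|V_g| = √(u_g² + v_g²) = 16.9 m/s

17 m/s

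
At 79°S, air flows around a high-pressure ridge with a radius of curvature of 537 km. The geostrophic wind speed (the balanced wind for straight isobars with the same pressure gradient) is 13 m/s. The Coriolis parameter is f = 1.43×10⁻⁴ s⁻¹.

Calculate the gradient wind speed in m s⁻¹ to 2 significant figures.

17 m s⁻¹

Around a high, pressure-gradient force acts outward with centrifugal, so Coriolis balances both:
fV = (1/ρ)|∂P/∂n| + V²/R  →  V² − fR·V + fR·V_g = 0
With fR = 1.43×10⁻⁴ × 537×10³ m = 76.8 m/s:
V = [fR − √((fR)² − 4 fR V_g)]/2 = [76.8 − √(76.8² − 4×76.8×13)]/2 = 16.6 m/s
Supergeostrophic (V > V_g = 13 m/s), as expected around a high.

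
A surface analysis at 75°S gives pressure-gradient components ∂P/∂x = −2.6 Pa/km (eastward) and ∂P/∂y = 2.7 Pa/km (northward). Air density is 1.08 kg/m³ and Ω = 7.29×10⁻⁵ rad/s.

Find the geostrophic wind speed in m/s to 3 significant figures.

Coriolis parameter at 75°S:
f = 2Ω sin φ = 2 × 7.29×10⁻⁵ × sin 75° = 1.41×10⁻⁴ s⁻¹
In the Southern Hemisphere f is negative: f = −1.41×10⁻⁴ s⁻¹.
Component geostrophic relations (x east, y north):
u_g = −(1/(fρ)) ∂P/∂y,  v_g = (1/(fρ)) ∂P/∂x
u_g = −(2.7×10⁻³)/(−1.41×10⁻⁴ × 1.08) = 17.8 m/s;  v_g = (−2.6×10⁻³)/(−1.41×10⁻⁴ × 1.08) = 17.1 m/s
|V_g| = √(u_g² + v_g²) = 24.6 m/s

24.6 m/s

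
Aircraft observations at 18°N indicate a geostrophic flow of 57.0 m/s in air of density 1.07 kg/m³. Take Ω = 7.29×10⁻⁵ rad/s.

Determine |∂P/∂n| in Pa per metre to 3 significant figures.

Coriolis parameter at 18°N:
f = 2Ω sin φ = 2 × 7.29×10⁻⁵ × sin 18° = 4.51×10⁻⁵ s⁻¹
Geostrophic balance rearranged: |∂P/∂n| = f ρ V_g
|∂P/∂n| = 4.51×10⁻⁵ × 1.07 × 57.0 = 2.75×10⁻³ Pa/m

2.75×10⁻³ Pa/m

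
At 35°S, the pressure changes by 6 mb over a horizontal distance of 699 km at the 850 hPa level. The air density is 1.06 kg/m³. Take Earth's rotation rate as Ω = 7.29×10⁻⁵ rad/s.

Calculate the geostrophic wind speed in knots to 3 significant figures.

18.8 knots

Coriolis parameter at 35°S:
f = 2Ω sin φ = 2 × 7.29×10⁻⁵ × sin 35° = 8.36×10⁻⁵ s⁻¹
Pressure gradient: |∂P/∂n| = 600 Pa / 699000 m = 8.58×10⁻⁴ Pa/m
Geostrophic balance (pressure-gradient force = Coriolis force):
V_g = (1/(fρ)) |∂P/∂n| = 8.58×10⁻⁴ / (8.36×10⁻⁵ × 1.06) = 9.68 m/s
Converting: 9.68 m/s × 1.944 = 18.8 knots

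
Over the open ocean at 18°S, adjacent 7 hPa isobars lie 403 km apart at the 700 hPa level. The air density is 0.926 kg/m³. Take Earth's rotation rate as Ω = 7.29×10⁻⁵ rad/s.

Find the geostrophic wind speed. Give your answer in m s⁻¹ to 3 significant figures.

Coriolis parameter at 18°S:
f = 2Ω sin φ = 2 × 7.29×10⁻⁵ × sin 18° = 4.51×10⁻⁵ s⁻¹
Pressure gradient: |∂P/∂n| = 700 Pa / 403000 m = 1.74×10⁻³ Pa/m
Geostrophic balance (pressure-gradient force = Coriolis force):
V_g = (1/(fρ)) |∂P/∂n| = 1.74×10⁻³ / (4.51×10⁻⁵ × 0.926) = 41.6 m/s

41.6 m s⁻¹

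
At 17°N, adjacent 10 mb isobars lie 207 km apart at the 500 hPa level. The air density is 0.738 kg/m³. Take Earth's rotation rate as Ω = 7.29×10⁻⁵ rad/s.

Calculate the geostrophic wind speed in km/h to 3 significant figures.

Coriolis parameter at 17°N:
f = 2Ω sin φ = 2 × 7.29×10⁻⁵ × sin 17° = 4.26×10⁻⁵ s⁻¹
Pressure gradient: |∂P/∂n| = 1000 Pa / 207000 m = 4.83×10⁻³ Pa/m
Geostrophic balance (pressure-gradient force = Coriolis force):
V_g = (1/(fρ)) |∂P/∂n| = 4.83×10⁻³ / (4.26×10⁻⁵ × 0.738) = 154 m/s
Converting: 154 m/s × 3.6 = 553 km/h

553 km/h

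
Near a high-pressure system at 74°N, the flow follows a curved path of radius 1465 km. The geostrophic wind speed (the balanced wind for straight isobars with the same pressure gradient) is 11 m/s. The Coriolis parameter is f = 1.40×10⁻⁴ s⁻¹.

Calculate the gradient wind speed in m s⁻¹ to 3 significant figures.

Around a high, pressure-gradient force acts outward with centrifugal, so Coriolis balances both:
fV = (1/ρ)|∂P/∂n| + V²/R  →  V² − fR·V + fR·V_g = 0
With fR = 1.40×10⁻⁴ × 1465×10³ m = 205 m/s:
V = [fR − √((fR)² − 4 fR V_g)]/2 = [205 − √(205² − 4×205×11)]/2 = 11.7 m/s
Supergeostrophic (V > V_g = 11 m/s), as expected around a high.

11.7 m s⁻¹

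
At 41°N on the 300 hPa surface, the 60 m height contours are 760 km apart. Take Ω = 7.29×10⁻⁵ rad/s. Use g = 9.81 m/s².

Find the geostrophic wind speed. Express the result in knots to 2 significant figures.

16 knots

Coriolis parameter at 41°N:
f = 2Ω sin φ = 2 × 7.29×10⁻⁵ × sin 41° = 9.57×10⁻⁵ s⁻¹
Height gradient: |∂Z/∂n| = 60 m / 760000 m = 7.89×10⁻⁵
On a pressure surface, geostrophic balance gives V_g = (g/f)|∂Z/∂n|:
V_g = 9.81 × 7.89×10⁻⁵ / 9.57×10⁻⁵ = 8.10 m/s
Converting: 8.10 m/s × 1.944 = 16 knots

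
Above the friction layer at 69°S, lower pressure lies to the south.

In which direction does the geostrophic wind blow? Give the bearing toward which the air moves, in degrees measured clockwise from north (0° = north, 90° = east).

090°

The pressure-gradient force points toward the south (bearing 180°).
Geostrophic balance: in the Southern Hemisphere the Coriolis force deflects motion to the left, so the geostrophic wind blows 90° to the left of the pressure-gradient force (low pressure on the right).
Rotating 180° by 90° counterclockwise gives 090° — the wind blows toward the east.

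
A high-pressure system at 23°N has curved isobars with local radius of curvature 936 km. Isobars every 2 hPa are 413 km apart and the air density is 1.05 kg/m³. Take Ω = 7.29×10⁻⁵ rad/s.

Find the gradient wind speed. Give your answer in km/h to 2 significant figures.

Coriolis parameter at 23°N:
f = 2Ω sin φ = 2 × 7.29×10⁻⁵ × sin 23° = 5.70×10⁻⁵ s⁻¹
Pressure gradient: |∂P/∂n| = 200 Pa / 413000 m = 4.84×10⁻⁴ Pa/m
Geostrophic speed: V_g = |∂P/∂n|/(fρ) = 4.84×10⁻⁴/(5.70×10⁻⁵ × 1.05) = 8.10 m/s
Around a high, pressure-gradient force acts outward with centrifugal, so Coriolis balances both:
fV = (1/ρ)|∂P/∂n| + V²/R  →  V² − fR·V + fR·V_g = 0
With fR = 5.70×10⁻⁵ × 936×10³ m = 53.3 m/s:
V = [fR − √((fR)² − 4 fR V_g)]/2 = [53.3 − √(53.3² − 4×53.3×8.1)]/2 = 9.95 m/s
Supergeostrophic (V > V_g = 8.1 m/s), as expected around a high.
Converting: 9.95 m/s × 3.6 = 36 km/h

36 km/h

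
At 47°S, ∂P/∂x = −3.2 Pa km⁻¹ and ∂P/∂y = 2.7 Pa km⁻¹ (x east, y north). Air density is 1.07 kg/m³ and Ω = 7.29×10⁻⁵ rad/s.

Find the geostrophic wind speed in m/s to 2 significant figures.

37 m/s

Coriolis parameter at 47°S:
f = 2Ω sin φ = 2 × 7.29×10⁻⁵ × sin 47° = 1.07×10⁻⁴ s⁻¹
In the Southern Hemisphere f is negative: f = −1.07×10⁻⁴ s⁻¹.
Component geostrophic relations (x east, y north):
u_g = −(1/(fρ)) ∂P/∂y,  v_g = (1/(fρ)) ∂P/∂x
u_g = −(2.7×10⁻³)/(−1.07×10⁻⁴ × 1.07) = 23.7 m/s;  v_g = (−3.2×10⁻³)/(−1.07×10⁻⁴ × 1.07) = 28.0 m/s
|V_g| = √(u_g² + v_g²) = 36.7 m/s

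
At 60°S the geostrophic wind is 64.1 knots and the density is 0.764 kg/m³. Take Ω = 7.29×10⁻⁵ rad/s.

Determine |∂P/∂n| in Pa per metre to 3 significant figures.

Coriolis parameter at 60°S:
f = 2Ω sin φ = 2 × 7.29×10⁻⁵ × sin 60° = 1.26×10⁻⁴ s⁻¹
Wind speed in SI: 64.1 knots = 33.0 m/s
Geostrophic balance rearranged: |∂P/∂n| = f ρ V_g
|∂P/∂n| = 1.26×10⁻⁴ × 0.764 × 33.0 = 3.18×10⁻³ Pa/m

3.18×10⁻³ Pa/m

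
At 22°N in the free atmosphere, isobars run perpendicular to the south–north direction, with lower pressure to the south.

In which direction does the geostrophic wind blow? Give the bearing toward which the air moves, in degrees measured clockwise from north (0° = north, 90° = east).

270°

The pressure-gradient force points toward the south (bearing 180°).
Geostrophic balance: in the Northern Hemisphere the Coriolis force deflects motion to the right, so the geostrophic wind blows 90° to the right of the pressure-gradient force (low pressure on the left).
Rotating 180° by 90° clockwise gives 270° — the wind blows toward the west.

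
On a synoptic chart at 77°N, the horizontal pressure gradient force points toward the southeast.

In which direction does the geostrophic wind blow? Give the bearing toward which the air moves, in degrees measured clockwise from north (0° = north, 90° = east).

225°

The pressure-gradient force points toward the southeast (bearing 135°).
Geostrophic balance: in the Northern Hemisphere the Coriolis force deflects motion to the right, so the geostrophic wind blows 90° to the right of the pressure-gradient force (low pressure on the left).
Rotating 135° by 90° clockwise gives 225° — the wind blows toward the southwest.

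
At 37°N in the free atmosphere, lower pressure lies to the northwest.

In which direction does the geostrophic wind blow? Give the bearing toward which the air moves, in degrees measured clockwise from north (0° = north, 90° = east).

The pressure-gradient force points toward the northwest (bearing 315°).
Geostrophic balance: in the Northern Hemisphere the Coriolis force deflects motion to the right, so the geostrophic wind blows 90° to the right of the pressure-gradient force (low pressure on the left).
Rotating 315° by 90° clockwise gives 045° — the wind blows toward the northeast.

045°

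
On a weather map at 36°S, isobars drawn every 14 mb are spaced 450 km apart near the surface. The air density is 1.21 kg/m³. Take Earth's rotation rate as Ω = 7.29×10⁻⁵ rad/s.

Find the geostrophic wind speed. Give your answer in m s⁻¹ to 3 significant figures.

30.0 m s⁻¹

Coriolis parameter at 36°S:
f = 2Ω sin φ = 2 × 7.29×10⁻⁵ × sin 36° = 8.57×10⁻⁵ s⁻¹
Pressure gradient: |∂P/∂n| = 1400 Pa / 450000 m = 3.11×10⁻³ Pa/m
Geostrophic balance (pressure-gradient force = Coriolis force):
V_g = (1/(fρ)) |∂P/∂n| = 3.11×10⁻³ / (8.57×10⁻⁵ × 1.21) = 30.0 m/s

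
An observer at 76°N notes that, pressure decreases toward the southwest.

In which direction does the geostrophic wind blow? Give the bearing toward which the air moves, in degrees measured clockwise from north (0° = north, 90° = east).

The pressure-gradient force points toward the southwest (bearing 225°).
Geostrophic balance: in the Northern Hemisphere the Coriolis force deflects motion to the right, so the geostrophic wind blows 90° to the right of the pressure-gradient force (low pressure on the left).
Rotating 225° by 90° clockwise gives 315° — the wind blows toward the northwest.

315°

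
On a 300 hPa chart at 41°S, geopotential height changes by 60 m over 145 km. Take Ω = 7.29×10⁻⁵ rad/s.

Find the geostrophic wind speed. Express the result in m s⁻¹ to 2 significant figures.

Coriolis parameter at 41°S:
f = 2Ω sin φ = 2 × 7.29×10⁻⁵ × sin 41° = 9.57×10⁻⁵ s⁻¹
Height gradient: |∂Z/∂n| = 60 m / 145000 m = 4.14×10⁻⁴
On a pressure surface, geostrophic balance gives V_g = (g/f)|∂Z/∂n|:
V_g = 9.81 × 4.14×10⁻⁴ / 9.57×10⁻⁵ = 42.4 m/s

42 m s⁻¹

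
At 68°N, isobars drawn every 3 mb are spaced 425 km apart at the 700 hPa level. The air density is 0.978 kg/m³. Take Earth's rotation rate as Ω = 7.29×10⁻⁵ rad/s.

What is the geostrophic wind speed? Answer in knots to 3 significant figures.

10.4 knots

Coriolis parameter at 68°N:
f = 2Ω sin φ = 2 × 7.29×10⁻⁵ × sin 68° = 1.35×10⁻⁴ s⁻¹
Pressure gradient: |∂P/∂n| = 300 Pa / 425000 m = 7.06×10⁻⁴ Pa/m
Geostrophic balance (pressure-gradient force = Coriolis force):
V_g = (1/(fρ)) |∂P/∂n| = 7.06×10⁻⁴ / (1.35×10⁻⁴ × 0.978) = 5.34 m/s
Converting: 5.34 m/s × 1.944 = 10.4 knots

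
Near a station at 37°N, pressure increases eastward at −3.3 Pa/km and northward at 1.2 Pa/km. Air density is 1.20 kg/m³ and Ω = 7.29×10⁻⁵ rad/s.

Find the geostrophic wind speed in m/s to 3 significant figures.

Coriolis parameter at 37°N:
f = 2Ω sin φ = 2 × 7.29×10⁻⁵ × sin 37° = 8.77×10⁻⁵ s⁻¹
Component geostrophic relations (x east, y north):
u_g = −(1/(fρ)) ∂P/∂y,  v_g = (1/(fρ)) ∂P/∂x
u_g = −(1.2×10⁻³)/(8.77×10⁻⁵ × 1.20) = −11.4 m/s;  v_g = (−3.3×10⁻³)/(8.77×10⁻⁵ × 1.20) = −31.3 m/s
|V_g| = √(u_g² + v_g²) = 33.3 m/s

33.3 m/s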